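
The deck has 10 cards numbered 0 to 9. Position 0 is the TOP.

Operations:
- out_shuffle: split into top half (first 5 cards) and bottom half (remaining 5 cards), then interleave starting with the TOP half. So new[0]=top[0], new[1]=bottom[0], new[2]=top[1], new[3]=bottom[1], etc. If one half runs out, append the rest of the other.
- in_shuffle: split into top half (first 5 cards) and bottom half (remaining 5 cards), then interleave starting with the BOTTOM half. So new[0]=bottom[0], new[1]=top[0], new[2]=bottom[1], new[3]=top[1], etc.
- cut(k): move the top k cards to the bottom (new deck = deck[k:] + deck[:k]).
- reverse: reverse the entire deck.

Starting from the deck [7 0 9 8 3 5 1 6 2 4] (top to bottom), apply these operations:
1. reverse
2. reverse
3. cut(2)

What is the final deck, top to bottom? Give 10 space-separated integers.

After op 1 (reverse): [4 2 6 1 5 3 8 9 0 7]
After op 2 (reverse): [7 0 9 8 3 5 1 6 2 4]
After op 3 (cut(2)): [9 8 3 5 1 6 2 4 7 0]

Answer: 9 8 3 5 1 6 2 4 7 0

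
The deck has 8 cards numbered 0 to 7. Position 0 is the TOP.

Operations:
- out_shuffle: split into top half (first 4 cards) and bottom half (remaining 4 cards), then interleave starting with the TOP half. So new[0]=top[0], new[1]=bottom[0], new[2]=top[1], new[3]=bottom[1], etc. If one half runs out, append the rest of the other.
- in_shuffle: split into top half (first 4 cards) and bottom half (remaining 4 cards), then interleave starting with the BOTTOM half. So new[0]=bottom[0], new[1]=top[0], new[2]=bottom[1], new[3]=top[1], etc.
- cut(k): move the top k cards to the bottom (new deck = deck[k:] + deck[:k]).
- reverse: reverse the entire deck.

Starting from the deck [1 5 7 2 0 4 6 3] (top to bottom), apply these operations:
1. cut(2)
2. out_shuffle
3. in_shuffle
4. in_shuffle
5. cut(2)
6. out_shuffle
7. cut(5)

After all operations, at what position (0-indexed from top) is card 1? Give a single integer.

After op 1 (cut(2)): [7 2 0 4 6 3 1 5]
After op 2 (out_shuffle): [7 6 2 3 0 1 4 5]
After op 3 (in_shuffle): [0 7 1 6 4 2 5 3]
After op 4 (in_shuffle): [4 0 2 7 5 1 3 6]
After op 5 (cut(2)): [2 7 5 1 3 6 4 0]
After op 6 (out_shuffle): [2 3 7 6 5 4 1 0]
After op 7 (cut(5)): [4 1 0 2 3 7 6 5]
Card 1 is at position 1.

Answer: 1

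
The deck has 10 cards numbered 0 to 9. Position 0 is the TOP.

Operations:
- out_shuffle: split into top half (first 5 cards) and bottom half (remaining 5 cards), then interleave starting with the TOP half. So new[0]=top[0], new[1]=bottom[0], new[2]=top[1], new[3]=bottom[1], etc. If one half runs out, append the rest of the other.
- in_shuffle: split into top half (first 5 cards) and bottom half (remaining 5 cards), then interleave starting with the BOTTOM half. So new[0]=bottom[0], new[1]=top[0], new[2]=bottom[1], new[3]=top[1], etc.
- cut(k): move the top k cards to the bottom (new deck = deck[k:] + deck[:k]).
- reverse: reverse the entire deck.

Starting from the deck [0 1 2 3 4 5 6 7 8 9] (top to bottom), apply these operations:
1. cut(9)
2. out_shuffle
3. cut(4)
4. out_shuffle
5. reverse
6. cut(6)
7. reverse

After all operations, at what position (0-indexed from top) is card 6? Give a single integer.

After op 1 (cut(9)): [9 0 1 2 3 4 5 6 7 8]
After op 2 (out_shuffle): [9 4 0 5 1 6 2 7 3 8]
After op 3 (cut(4)): [1 6 2 7 3 8 9 4 0 5]
After op 4 (out_shuffle): [1 8 6 9 2 4 7 0 3 5]
After op 5 (reverse): [5 3 0 7 4 2 9 6 8 1]
After op 6 (cut(6)): [9 6 8 1 5 3 0 7 4 2]
After op 7 (reverse): [2 4 7 0 3 5 1 8 6 9]
Card 6 is at position 8.

Answer: 8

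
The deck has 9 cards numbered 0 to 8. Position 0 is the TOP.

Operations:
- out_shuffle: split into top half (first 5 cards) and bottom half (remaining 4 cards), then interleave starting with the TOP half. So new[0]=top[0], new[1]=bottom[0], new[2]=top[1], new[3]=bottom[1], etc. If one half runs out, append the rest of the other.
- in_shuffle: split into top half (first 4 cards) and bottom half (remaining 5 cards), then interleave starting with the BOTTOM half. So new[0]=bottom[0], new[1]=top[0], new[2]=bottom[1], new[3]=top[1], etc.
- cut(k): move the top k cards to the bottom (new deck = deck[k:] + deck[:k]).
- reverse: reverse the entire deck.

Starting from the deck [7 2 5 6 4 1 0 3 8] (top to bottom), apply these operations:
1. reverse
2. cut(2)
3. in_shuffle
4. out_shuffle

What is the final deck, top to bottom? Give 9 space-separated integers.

Answer: 5 4 0 8 2 6 1 3 7

Derivation:
After op 1 (reverse): [8 3 0 1 4 6 5 2 7]
After op 2 (cut(2)): [0 1 4 6 5 2 7 8 3]
After op 3 (in_shuffle): [5 0 2 1 7 4 8 6 3]
After op 4 (out_shuffle): [5 4 0 8 2 6 1 3 7]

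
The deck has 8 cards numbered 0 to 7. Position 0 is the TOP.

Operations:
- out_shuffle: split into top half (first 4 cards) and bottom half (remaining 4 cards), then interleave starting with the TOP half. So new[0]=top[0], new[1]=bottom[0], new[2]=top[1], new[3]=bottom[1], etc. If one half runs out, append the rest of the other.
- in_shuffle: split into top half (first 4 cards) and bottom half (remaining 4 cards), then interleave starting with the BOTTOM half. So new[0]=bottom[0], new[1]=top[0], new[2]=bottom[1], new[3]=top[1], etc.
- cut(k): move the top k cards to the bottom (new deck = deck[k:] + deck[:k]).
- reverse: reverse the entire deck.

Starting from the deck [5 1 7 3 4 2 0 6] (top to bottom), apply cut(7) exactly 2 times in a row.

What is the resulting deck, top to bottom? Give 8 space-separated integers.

After op 1 (cut(7)): [6 5 1 7 3 4 2 0]
After op 2 (cut(7)): [0 6 5 1 7 3 4 2]

Answer: 0 6 5 1 7 3 4 2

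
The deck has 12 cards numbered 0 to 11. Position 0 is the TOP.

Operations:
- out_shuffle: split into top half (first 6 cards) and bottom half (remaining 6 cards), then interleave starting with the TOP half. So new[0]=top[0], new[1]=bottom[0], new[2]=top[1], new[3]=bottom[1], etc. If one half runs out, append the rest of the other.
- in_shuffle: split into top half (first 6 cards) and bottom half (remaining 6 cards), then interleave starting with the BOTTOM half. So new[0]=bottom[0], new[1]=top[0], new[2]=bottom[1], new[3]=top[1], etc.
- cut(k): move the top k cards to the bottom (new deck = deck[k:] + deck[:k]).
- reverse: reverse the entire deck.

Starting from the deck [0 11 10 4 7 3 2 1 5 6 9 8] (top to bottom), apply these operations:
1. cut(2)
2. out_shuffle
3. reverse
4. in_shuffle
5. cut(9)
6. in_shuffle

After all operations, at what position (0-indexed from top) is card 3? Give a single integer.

Answer: 5

Derivation:
After op 1 (cut(2)): [10 4 7 3 2 1 5 6 9 8 0 11]
After op 2 (out_shuffle): [10 5 4 6 7 9 3 8 2 0 1 11]
After op 3 (reverse): [11 1 0 2 8 3 9 7 6 4 5 10]
After op 4 (in_shuffle): [9 11 7 1 6 0 4 2 5 8 10 3]
After op 5 (cut(9)): [8 10 3 9 11 7 1 6 0 4 2 5]
After op 6 (in_shuffle): [1 8 6 10 0 3 4 9 2 11 5 7]
Card 3 is at position 5.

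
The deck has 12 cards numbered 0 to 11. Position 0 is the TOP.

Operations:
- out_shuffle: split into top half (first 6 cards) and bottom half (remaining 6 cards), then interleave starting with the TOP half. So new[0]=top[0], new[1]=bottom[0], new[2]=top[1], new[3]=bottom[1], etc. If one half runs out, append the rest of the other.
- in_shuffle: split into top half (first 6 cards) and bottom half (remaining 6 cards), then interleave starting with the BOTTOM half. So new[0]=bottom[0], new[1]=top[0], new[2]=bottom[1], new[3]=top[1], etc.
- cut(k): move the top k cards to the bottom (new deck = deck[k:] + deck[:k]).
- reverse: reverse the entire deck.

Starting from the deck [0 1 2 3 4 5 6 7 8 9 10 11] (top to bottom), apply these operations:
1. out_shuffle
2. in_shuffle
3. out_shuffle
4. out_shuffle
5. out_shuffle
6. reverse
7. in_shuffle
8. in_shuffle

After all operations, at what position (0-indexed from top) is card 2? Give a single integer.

After op 1 (out_shuffle): [0 6 1 7 2 8 3 9 4 10 5 11]
After op 2 (in_shuffle): [3 0 9 6 4 1 10 7 5 2 11 8]
After op 3 (out_shuffle): [3 10 0 7 9 5 6 2 4 11 1 8]
After op 4 (out_shuffle): [3 6 10 2 0 4 7 11 9 1 5 8]
After op 5 (out_shuffle): [3 7 6 11 10 9 2 1 0 5 4 8]
After op 6 (reverse): [8 4 5 0 1 2 9 10 11 6 7 3]
After op 7 (in_shuffle): [9 8 10 4 11 5 6 0 7 1 3 2]
After op 8 (in_shuffle): [6 9 0 8 7 10 1 4 3 11 2 5]
Card 2 is at position 10.

Answer: 10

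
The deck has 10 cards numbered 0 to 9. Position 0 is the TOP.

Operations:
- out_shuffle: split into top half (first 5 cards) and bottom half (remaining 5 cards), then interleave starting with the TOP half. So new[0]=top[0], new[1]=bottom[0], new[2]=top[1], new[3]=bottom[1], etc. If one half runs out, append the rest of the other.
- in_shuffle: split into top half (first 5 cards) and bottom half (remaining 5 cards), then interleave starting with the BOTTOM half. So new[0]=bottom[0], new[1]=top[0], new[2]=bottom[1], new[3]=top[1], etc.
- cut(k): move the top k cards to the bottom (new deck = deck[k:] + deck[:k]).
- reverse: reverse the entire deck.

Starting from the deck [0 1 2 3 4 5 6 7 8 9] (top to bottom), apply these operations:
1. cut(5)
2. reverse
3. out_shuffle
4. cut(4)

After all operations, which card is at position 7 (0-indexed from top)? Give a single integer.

After op 1 (cut(5)): [5 6 7 8 9 0 1 2 3 4]
After op 2 (reverse): [4 3 2 1 0 9 8 7 6 5]
After op 3 (out_shuffle): [4 9 3 8 2 7 1 6 0 5]
After op 4 (cut(4)): [2 7 1 6 0 5 4 9 3 8]
Position 7: card 9.

Answer: 9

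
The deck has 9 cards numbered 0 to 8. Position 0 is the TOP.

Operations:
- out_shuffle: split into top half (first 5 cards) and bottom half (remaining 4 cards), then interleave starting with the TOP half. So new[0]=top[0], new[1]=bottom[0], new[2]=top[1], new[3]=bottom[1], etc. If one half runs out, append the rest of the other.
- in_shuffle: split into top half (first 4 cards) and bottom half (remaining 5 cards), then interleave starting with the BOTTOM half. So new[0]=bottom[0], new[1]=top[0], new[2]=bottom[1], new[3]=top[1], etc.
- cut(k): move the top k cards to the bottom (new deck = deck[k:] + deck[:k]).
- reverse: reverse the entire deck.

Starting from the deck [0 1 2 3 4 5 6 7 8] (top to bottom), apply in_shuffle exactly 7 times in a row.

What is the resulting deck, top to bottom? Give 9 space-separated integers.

After op 1 (in_shuffle): [4 0 5 1 6 2 7 3 8]
After op 2 (in_shuffle): [6 4 2 0 7 5 3 1 8]
After op 3 (in_shuffle): [7 6 5 4 3 2 1 0 8]
After op 4 (in_shuffle): [3 7 2 6 1 5 0 4 8]
After op 5 (in_shuffle): [1 3 5 7 0 2 4 6 8]
After op 6 (in_shuffle): [0 1 2 3 4 5 6 7 8]
After op 7 (in_shuffle): [4 0 5 1 6 2 7 3 8]

Answer: 4 0 5 1 6 2 7 3 8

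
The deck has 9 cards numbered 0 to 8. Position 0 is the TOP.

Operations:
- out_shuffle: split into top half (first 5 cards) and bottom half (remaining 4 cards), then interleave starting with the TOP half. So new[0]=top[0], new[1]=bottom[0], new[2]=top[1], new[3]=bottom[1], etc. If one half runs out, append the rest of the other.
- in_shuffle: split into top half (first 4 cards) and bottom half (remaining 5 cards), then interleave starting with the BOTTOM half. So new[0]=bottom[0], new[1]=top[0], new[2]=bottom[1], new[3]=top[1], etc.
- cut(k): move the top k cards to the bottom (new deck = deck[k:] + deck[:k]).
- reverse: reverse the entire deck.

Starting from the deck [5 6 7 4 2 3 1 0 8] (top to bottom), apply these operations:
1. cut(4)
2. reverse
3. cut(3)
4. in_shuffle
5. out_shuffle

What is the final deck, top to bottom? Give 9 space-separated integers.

Answer: 3 0 5 7 2 1 8 6 4

Derivation:
After op 1 (cut(4)): [2 3 1 0 8 5 6 7 4]
After op 2 (reverse): [4 7 6 5 8 0 1 3 2]
After op 3 (cut(3)): [5 8 0 1 3 2 4 7 6]
After op 4 (in_shuffle): [3 5 2 8 4 0 7 1 6]
After op 5 (out_shuffle): [3 0 5 7 2 1 8 6 4]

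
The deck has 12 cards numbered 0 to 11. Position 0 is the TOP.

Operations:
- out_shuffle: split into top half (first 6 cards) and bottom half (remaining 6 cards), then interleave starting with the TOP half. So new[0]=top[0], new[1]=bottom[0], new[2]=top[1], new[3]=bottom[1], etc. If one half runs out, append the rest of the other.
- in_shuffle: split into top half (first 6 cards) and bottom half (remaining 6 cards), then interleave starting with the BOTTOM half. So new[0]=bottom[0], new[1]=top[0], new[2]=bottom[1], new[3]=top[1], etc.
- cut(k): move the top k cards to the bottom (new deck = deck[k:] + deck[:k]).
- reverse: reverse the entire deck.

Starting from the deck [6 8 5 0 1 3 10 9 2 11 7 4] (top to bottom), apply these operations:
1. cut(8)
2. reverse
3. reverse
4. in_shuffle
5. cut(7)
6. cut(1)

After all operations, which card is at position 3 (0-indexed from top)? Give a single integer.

Answer: 8

Derivation:
After op 1 (cut(8)): [2 11 7 4 6 8 5 0 1 3 10 9]
After op 2 (reverse): [9 10 3 1 0 5 8 6 4 7 11 2]
After op 3 (reverse): [2 11 7 4 6 8 5 0 1 3 10 9]
After op 4 (in_shuffle): [5 2 0 11 1 7 3 4 10 6 9 8]
After op 5 (cut(7)): [4 10 6 9 8 5 2 0 11 1 7 3]
After op 6 (cut(1)): [10 6 9 8 5 2 0 11 1 7 3 4]
Position 3: card 8.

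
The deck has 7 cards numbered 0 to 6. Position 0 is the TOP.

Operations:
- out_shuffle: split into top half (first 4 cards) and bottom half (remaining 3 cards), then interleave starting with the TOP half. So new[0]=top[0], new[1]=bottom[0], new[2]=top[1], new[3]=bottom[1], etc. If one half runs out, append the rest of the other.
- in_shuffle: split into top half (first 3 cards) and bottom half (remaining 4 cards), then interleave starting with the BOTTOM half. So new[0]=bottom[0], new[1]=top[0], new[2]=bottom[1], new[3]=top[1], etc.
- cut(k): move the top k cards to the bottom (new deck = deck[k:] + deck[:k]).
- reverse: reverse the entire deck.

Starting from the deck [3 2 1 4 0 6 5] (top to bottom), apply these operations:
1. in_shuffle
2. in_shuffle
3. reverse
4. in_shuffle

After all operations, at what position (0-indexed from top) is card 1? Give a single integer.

After op 1 (in_shuffle): [4 3 0 2 6 1 5]
After op 2 (in_shuffle): [2 4 6 3 1 0 5]
After op 3 (reverse): [5 0 1 3 6 4 2]
After op 4 (in_shuffle): [3 5 6 0 4 1 2]
Card 1 is at position 5.

Answer: 5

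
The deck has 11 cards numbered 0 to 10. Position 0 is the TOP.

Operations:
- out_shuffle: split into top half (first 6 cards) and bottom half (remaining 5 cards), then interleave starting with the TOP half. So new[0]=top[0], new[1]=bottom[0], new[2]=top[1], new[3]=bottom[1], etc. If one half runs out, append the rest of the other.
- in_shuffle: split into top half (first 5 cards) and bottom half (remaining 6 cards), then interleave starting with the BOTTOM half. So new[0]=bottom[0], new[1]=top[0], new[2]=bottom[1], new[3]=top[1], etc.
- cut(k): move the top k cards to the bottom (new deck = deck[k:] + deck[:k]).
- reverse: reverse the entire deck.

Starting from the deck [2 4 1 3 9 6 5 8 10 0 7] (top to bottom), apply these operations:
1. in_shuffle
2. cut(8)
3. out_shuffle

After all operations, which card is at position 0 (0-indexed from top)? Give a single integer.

After op 1 (in_shuffle): [6 2 5 4 8 1 10 3 0 9 7]
After op 2 (cut(8)): [0 9 7 6 2 5 4 8 1 10 3]
After op 3 (out_shuffle): [0 4 9 8 7 1 6 10 2 3 5]
Position 0: card 0.

Answer: 0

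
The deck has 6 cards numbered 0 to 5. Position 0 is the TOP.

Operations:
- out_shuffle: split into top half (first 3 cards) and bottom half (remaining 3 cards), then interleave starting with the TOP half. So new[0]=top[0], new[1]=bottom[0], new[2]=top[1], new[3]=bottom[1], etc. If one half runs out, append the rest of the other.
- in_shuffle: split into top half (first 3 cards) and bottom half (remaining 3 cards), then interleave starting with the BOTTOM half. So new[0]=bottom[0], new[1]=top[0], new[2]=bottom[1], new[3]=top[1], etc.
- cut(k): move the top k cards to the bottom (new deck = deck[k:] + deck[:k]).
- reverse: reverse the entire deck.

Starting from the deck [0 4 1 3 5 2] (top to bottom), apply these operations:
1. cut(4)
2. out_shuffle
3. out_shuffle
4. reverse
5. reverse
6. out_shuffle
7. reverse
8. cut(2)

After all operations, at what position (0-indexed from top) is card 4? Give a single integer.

After op 1 (cut(4)): [5 2 0 4 1 3]
After op 2 (out_shuffle): [5 4 2 1 0 3]
After op 3 (out_shuffle): [5 1 4 0 2 3]
After op 4 (reverse): [3 2 0 4 1 5]
After op 5 (reverse): [5 1 4 0 2 3]
After op 6 (out_shuffle): [5 0 1 2 4 3]
After op 7 (reverse): [3 4 2 1 0 5]
After op 8 (cut(2)): [2 1 0 5 3 4]
Card 4 is at position 5.

Answer: 5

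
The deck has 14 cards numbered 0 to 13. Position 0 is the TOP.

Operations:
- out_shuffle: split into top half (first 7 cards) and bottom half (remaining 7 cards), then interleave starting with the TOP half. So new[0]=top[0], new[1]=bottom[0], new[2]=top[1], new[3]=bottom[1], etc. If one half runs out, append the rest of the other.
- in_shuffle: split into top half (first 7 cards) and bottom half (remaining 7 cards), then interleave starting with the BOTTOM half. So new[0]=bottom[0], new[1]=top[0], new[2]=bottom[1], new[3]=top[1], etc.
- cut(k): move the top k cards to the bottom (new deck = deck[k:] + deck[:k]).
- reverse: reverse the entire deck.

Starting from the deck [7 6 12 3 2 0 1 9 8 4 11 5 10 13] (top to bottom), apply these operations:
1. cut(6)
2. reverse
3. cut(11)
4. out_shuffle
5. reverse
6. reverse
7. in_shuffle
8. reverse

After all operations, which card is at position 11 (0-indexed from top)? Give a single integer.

Answer: 2

Derivation:
After op 1 (cut(6)): [1 9 8 4 11 5 10 13 7 6 12 3 2 0]
After op 2 (reverse): [0 2 3 12 6 7 13 10 5 11 4 8 9 1]
After op 3 (cut(11)): [8 9 1 0 2 3 12 6 7 13 10 5 11 4]
After op 4 (out_shuffle): [8 6 9 7 1 13 0 10 2 5 3 11 12 4]
After op 5 (reverse): [4 12 11 3 5 2 10 0 13 1 7 9 6 8]
After op 6 (reverse): [8 6 9 7 1 13 0 10 2 5 3 11 12 4]
After op 7 (in_shuffle): [10 8 2 6 5 9 3 7 11 1 12 13 4 0]
After op 8 (reverse): [0 4 13 12 1 11 7 3 9 5 6 2 8 10]
Position 11: card 2.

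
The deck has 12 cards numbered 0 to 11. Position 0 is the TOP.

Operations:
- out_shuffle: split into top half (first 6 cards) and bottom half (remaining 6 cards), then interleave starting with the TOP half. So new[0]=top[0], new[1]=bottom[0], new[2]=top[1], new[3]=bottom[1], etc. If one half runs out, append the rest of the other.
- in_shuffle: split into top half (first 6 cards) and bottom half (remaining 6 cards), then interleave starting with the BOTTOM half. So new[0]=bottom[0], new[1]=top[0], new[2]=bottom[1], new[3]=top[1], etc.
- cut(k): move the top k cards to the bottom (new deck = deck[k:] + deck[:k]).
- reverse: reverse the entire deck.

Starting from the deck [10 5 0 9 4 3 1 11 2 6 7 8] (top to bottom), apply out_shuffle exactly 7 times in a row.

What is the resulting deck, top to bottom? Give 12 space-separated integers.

After op 1 (out_shuffle): [10 1 5 11 0 2 9 6 4 7 3 8]
After op 2 (out_shuffle): [10 9 1 6 5 4 11 7 0 3 2 8]
After op 3 (out_shuffle): [10 11 9 7 1 0 6 3 5 2 4 8]
After op 4 (out_shuffle): [10 6 11 3 9 5 7 2 1 4 0 8]
After op 5 (out_shuffle): [10 7 6 2 11 1 3 4 9 0 5 8]
After op 6 (out_shuffle): [10 3 7 4 6 9 2 0 11 5 1 8]
After op 7 (out_shuffle): [10 2 3 0 7 11 4 5 6 1 9 8]

Answer: 10 2 3 0 7 11 4 5 6 1 9 8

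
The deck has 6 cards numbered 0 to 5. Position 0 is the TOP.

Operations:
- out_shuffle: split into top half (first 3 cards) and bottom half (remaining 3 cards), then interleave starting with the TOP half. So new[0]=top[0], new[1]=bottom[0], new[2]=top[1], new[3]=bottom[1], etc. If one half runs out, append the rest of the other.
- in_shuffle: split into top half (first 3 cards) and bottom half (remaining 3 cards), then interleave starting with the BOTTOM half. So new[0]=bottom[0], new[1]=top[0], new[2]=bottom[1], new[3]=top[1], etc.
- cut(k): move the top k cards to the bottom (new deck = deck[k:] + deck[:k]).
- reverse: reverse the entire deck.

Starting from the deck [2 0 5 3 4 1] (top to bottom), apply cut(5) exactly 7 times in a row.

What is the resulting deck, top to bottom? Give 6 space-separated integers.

Answer: 1 2 0 5 3 4

Derivation:
After op 1 (cut(5)): [1 2 0 5 3 4]
After op 2 (cut(5)): [4 1 2 0 5 3]
After op 3 (cut(5)): [3 4 1 2 0 5]
After op 4 (cut(5)): [5 3 4 1 2 0]
After op 5 (cut(5)): [0 5 3 4 1 2]
After op 6 (cut(5)): [2 0 5 3 4 1]
After op 7 (cut(5)): [1 2 0 5 3 4]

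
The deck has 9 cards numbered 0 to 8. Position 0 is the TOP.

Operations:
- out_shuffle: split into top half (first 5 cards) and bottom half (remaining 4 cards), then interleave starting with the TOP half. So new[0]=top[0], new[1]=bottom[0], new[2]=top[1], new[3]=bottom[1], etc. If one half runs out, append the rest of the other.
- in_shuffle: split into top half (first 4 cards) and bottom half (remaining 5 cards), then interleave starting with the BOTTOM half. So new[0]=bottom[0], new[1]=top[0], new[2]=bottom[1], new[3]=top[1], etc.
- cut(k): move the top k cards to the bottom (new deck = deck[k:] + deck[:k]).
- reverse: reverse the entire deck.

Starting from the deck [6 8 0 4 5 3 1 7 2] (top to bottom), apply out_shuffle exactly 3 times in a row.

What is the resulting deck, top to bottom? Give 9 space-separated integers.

After op 1 (out_shuffle): [6 3 8 1 0 7 4 2 5]
After op 2 (out_shuffle): [6 7 3 4 8 2 1 5 0]
After op 3 (out_shuffle): [6 2 7 1 3 5 4 0 8]

Answer: 6 2 7 1 3 5 4 0 8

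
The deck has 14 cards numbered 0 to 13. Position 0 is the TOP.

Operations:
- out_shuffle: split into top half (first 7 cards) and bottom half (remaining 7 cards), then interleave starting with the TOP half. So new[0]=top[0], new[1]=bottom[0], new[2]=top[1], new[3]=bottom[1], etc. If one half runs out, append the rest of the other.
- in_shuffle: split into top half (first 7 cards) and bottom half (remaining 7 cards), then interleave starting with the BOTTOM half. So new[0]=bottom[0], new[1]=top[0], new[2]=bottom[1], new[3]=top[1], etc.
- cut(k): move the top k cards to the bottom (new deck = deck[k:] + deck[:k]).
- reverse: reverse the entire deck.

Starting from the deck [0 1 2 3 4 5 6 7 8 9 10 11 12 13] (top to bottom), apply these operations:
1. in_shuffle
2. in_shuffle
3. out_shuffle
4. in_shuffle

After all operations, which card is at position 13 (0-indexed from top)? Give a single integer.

Answer: 0

Derivation:
After op 1 (in_shuffle): [7 0 8 1 9 2 10 3 11 4 12 5 13 6]
After op 2 (in_shuffle): [3 7 11 0 4 8 12 1 5 9 13 2 6 10]
After op 3 (out_shuffle): [3 1 7 5 11 9 0 13 4 2 8 6 12 10]
After op 4 (in_shuffle): [13 3 4 1 2 7 8 5 6 11 12 9 10 0]
Position 13: card 0.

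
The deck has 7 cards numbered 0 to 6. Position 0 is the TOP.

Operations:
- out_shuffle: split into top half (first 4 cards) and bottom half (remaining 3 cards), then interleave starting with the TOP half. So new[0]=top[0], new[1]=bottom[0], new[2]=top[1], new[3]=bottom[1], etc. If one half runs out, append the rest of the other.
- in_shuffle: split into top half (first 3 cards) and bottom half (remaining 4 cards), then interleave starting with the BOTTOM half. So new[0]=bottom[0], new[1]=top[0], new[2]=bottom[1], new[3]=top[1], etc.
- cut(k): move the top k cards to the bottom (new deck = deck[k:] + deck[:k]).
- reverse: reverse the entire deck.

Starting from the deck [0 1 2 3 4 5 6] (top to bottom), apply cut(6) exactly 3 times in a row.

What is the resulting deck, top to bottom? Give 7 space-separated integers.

After op 1 (cut(6)): [6 0 1 2 3 4 5]
After op 2 (cut(6)): [5 6 0 1 2 3 4]
After op 3 (cut(6)): [4 5 6 0 1 2 3]

Answer: 4 5 6 0 1 2 3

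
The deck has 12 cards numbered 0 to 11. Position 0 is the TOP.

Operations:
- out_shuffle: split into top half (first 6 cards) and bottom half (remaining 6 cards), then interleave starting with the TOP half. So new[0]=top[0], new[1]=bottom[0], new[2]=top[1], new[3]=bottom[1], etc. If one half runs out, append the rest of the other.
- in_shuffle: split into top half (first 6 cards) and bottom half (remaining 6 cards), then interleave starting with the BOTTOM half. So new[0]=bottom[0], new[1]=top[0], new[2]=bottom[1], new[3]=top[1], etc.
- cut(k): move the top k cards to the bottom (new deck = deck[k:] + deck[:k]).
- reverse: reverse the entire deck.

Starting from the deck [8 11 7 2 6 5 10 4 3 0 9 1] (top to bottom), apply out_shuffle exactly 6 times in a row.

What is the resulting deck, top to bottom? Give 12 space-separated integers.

After op 1 (out_shuffle): [8 10 11 4 7 3 2 0 6 9 5 1]
After op 2 (out_shuffle): [8 2 10 0 11 6 4 9 7 5 3 1]
After op 3 (out_shuffle): [8 4 2 9 10 7 0 5 11 3 6 1]
After op 4 (out_shuffle): [8 0 4 5 2 11 9 3 10 6 7 1]
After op 5 (out_shuffle): [8 9 0 3 4 10 5 6 2 7 11 1]
After op 6 (out_shuffle): [8 5 9 6 0 2 3 7 4 11 10 1]

Answer: 8 5 9 6 0 2 3 7 4 11 10 1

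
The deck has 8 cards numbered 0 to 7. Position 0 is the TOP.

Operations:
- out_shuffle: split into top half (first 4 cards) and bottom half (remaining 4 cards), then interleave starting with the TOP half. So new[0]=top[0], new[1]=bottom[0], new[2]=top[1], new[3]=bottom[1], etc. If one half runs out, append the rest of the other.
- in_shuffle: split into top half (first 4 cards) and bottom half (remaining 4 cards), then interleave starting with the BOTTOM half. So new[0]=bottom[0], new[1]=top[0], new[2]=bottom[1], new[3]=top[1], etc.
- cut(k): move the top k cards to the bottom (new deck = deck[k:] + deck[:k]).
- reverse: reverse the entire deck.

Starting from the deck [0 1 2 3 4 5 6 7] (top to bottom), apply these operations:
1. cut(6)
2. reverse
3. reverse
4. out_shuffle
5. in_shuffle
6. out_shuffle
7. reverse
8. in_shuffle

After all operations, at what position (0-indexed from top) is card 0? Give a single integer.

After op 1 (cut(6)): [6 7 0 1 2 3 4 5]
After op 2 (reverse): [5 4 3 2 1 0 7 6]
After op 3 (reverse): [6 7 0 1 2 3 4 5]
After op 4 (out_shuffle): [6 2 7 3 0 4 1 5]
After op 5 (in_shuffle): [0 6 4 2 1 7 5 3]
After op 6 (out_shuffle): [0 1 6 7 4 5 2 3]
After op 7 (reverse): [3 2 5 4 7 6 1 0]
After op 8 (in_shuffle): [7 3 6 2 1 5 0 4]
Card 0 is at position 6.

Answer: 6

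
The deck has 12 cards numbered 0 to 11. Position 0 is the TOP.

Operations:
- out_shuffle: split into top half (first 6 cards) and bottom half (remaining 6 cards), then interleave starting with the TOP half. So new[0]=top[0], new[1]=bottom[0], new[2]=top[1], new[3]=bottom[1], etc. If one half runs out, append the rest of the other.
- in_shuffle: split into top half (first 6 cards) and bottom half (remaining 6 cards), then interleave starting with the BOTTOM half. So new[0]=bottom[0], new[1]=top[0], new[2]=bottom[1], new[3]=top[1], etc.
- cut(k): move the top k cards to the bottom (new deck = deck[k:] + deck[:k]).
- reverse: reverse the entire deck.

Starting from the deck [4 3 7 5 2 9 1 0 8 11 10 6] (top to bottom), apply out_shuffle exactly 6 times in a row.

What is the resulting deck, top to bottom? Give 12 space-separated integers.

Answer: 4 9 10 2 11 5 8 7 0 3 1 6

Derivation:
After op 1 (out_shuffle): [4 1 3 0 7 8 5 11 2 10 9 6]
After op 2 (out_shuffle): [4 5 1 11 3 2 0 10 7 9 8 6]
After op 3 (out_shuffle): [4 0 5 10 1 7 11 9 3 8 2 6]
After op 4 (out_shuffle): [4 11 0 9 5 3 10 8 1 2 7 6]
After op 5 (out_shuffle): [4 10 11 8 0 1 9 2 5 7 3 6]
After op 6 (out_shuffle): [4 9 10 2 11 5 8 7 0 3 1 6]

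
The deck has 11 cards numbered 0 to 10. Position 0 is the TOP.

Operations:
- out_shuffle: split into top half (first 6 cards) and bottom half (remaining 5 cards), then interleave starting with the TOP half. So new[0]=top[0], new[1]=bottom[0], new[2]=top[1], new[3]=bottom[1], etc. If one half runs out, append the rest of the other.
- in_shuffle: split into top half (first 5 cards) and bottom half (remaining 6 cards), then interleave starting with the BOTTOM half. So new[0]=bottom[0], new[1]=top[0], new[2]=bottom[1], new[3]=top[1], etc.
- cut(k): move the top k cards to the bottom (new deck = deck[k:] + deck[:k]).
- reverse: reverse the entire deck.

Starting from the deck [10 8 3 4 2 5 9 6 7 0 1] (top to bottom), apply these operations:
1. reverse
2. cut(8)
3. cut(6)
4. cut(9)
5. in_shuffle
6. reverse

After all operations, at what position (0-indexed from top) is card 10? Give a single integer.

After op 1 (reverse): [1 0 7 6 9 5 2 4 3 8 10]
After op 2 (cut(8)): [3 8 10 1 0 7 6 9 5 2 4]
After op 3 (cut(6)): [6 9 5 2 4 3 8 10 1 0 7]
After op 4 (cut(9)): [0 7 6 9 5 2 4 3 8 10 1]
After op 5 (in_shuffle): [2 0 4 7 3 6 8 9 10 5 1]
After op 6 (reverse): [1 5 10 9 8 6 3 7 4 0 2]
Card 10 is at position 2.

Answer: 2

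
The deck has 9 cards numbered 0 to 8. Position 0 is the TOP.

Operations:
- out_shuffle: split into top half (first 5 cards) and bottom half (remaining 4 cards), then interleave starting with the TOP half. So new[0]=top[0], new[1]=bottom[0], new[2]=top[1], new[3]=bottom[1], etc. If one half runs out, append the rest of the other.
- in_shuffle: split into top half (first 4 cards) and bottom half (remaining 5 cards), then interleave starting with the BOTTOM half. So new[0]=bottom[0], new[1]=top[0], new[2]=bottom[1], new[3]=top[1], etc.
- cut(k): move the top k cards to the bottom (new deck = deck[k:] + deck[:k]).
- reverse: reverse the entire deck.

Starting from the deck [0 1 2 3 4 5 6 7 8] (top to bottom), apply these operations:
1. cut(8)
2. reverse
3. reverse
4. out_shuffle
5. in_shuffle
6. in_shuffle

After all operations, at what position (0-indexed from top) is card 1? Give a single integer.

After op 1 (cut(8)): [8 0 1 2 3 4 5 6 7]
After op 2 (reverse): [7 6 5 4 3 2 1 0 8]
After op 3 (reverse): [8 0 1 2 3 4 5 6 7]
After op 4 (out_shuffle): [8 4 0 5 1 6 2 7 3]
After op 5 (in_shuffle): [1 8 6 4 2 0 7 5 3]
After op 6 (in_shuffle): [2 1 0 8 7 6 5 4 3]
Card 1 is at position 1.

Answer: 1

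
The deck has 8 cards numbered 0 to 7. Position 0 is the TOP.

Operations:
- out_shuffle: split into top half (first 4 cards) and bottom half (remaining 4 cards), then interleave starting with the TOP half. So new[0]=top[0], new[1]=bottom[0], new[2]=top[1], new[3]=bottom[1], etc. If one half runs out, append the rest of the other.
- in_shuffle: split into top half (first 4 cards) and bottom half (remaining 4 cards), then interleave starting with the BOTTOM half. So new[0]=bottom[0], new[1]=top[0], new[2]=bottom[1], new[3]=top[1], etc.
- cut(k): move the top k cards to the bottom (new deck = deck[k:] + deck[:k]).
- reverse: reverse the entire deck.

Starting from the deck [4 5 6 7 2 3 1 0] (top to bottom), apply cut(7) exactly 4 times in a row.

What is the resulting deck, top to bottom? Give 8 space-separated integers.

Answer: 2 3 1 0 4 5 6 7

Derivation:
After op 1 (cut(7)): [0 4 5 6 7 2 3 1]
After op 2 (cut(7)): [1 0 4 5 6 7 2 3]
After op 3 (cut(7)): [3 1 0 4 5 6 7 2]
After op 4 (cut(7)): [2 3 1 0 4 5 6 7]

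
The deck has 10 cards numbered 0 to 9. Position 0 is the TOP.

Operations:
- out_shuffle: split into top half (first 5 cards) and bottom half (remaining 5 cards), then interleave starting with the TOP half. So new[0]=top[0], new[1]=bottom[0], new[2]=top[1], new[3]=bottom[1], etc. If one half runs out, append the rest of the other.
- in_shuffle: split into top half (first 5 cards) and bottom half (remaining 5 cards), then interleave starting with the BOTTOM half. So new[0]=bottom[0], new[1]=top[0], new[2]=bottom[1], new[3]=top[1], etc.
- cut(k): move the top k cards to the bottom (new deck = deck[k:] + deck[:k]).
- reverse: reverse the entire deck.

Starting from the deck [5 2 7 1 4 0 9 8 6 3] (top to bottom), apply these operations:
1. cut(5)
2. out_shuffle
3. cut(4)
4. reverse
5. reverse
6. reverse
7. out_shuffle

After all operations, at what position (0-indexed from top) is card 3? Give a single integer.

After op 1 (cut(5)): [0 9 8 6 3 5 2 7 1 4]
After op 2 (out_shuffle): [0 5 9 2 8 7 6 1 3 4]
After op 3 (cut(4)): [8 7 6 1 3 4 0 5 9 2]
After op 4 (reverse): [2 9 5 0 4 3 1 6 7 8]
After op 5 (reverse): [8 7 6 1 3 4 0 5 9 2]
After op 6 (reverse): [2 9 5 0 4 3 1 6 7 8]
After op 7 (out_shuffle): [2 3 9 1 5 6 0 7 4 8]
Card 3 is at position 1.

Answer: 1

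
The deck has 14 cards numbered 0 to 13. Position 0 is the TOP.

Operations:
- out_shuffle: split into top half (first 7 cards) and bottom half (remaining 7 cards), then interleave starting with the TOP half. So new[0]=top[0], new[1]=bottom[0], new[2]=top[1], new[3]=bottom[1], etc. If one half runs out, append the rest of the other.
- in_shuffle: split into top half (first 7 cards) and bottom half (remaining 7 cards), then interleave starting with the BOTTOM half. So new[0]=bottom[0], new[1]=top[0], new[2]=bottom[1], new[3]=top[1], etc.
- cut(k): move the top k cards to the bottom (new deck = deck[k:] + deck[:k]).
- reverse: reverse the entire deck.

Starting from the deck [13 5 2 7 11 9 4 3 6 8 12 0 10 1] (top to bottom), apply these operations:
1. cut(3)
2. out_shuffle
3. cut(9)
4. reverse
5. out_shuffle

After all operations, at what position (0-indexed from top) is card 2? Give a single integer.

After op 1 (cut(3)): [7 11 9 4 3 6 8 12 0 10 1 13 5 2]
After op 2 (out_shuffle): [7 12 11 0 9 10 4 1 3 13 6 5 8 2]
After op 3 (cut(9)): [13 6 5 8 2 7 12 11 0 9 10 4 1 3]
After op 4 (reverse): [3 1 4 10 9 0 11 12 7 2 8 5 6 13]
After op 5 (out_shuffle): [3 12 1 7 4 2 10 8 9 5 0 6 11 13]
Card 2 is at position 5.

Answer: 5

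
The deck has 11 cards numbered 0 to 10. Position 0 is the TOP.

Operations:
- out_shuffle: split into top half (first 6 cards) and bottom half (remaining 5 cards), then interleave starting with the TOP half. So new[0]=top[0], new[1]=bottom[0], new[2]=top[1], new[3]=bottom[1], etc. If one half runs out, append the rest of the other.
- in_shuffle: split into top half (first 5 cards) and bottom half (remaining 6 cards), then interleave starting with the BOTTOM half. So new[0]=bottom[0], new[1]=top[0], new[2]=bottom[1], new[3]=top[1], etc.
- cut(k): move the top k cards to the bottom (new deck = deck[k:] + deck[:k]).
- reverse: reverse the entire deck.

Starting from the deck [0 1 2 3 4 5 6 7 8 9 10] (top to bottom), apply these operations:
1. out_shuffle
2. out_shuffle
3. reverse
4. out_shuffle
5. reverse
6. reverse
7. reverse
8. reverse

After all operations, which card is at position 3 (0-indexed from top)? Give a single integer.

After op 1 (out_shuffle): [0 6 1 7 2 8 3 9 4 10 5]
After op 2 (out_shuffle): [0 3 6 9 1 4 7 10 2 5 8]
After op 3 (reverse): [8 5 2 10 7 4 1 9 6 3 0]
After op 4 (out_shuffle): [8 1 5 9 2 6 10 3 7 0 4]
After op 5 (reverse): [4 0 7 3 10 6 2 9 5 1 8]
After op 6 (reverse): [8 1 5 9 2 6 10 3 7 0 4]
After op 7 (reverse): [4 0 7 3 10 6 2 9 5 1 8]
After op 8 (reverse): [8 1 5 9 2 6 10 3 7 0 4]
Position 3: card 9.

Answer: 9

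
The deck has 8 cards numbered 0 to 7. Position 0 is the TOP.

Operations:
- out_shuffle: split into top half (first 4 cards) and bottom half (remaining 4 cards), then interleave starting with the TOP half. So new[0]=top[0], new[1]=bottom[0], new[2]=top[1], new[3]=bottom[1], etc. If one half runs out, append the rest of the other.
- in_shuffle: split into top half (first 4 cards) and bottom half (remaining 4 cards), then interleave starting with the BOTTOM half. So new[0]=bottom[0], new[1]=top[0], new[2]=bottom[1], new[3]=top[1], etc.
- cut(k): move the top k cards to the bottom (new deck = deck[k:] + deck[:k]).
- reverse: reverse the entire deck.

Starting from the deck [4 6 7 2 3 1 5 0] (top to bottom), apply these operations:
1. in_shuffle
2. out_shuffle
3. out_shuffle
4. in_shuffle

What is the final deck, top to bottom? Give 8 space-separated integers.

After op 1 (in_shuffle): [3 4 1 6 5 7 0 2]
After op 2 (out_shuffle): [3 5 4 7 1 0 6 2]
After op 3 (out_shuffle): [3 1 5 0 4 6 7 2]
After op 4 (in_shuffle): [4 3 6 1 7 5 2 0]

Answer: 4 3 6 1 7 5 2 0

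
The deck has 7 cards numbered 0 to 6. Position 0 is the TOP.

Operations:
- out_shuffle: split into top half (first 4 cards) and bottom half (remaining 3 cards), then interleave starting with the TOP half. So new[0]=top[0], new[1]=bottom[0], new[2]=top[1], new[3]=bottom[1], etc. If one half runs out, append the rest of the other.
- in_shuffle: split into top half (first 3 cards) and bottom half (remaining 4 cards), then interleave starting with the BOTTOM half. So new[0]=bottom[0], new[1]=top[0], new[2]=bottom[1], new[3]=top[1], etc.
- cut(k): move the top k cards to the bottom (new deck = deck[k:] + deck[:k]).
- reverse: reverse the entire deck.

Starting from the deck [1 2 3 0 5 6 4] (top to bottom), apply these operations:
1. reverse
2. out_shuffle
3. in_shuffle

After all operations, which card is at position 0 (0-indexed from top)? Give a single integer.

After op 1 (reverse): [4 6 5 0 3 2 1]
After op 2 (out_shuffle): [4 3 6 2 5 1 0]
After op 3 (in_shuffle): [2 4 5 3 1 6 0]
Position 0: card 2.

Answer: 2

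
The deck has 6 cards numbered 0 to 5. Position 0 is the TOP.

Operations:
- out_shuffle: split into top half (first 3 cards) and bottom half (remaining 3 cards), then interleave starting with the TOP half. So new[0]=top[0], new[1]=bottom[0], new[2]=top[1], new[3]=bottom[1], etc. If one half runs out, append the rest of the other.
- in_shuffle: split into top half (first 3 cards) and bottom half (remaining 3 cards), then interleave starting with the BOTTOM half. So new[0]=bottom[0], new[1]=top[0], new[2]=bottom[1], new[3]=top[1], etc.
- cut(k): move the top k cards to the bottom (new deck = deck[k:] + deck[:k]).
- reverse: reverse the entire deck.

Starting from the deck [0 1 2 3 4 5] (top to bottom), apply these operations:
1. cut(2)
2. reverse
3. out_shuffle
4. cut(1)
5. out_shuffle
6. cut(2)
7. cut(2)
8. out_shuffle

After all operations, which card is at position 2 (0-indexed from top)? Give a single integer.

Answer: 1

Derivation:
After op 1 (cut(2)): [2 3 4 5 0 1]
After op 2 (reverse): [1 0 5 4 3 2]
After op 3 (out_shuffle): [1 4 0 3 5 2]
After op 4 (cut(1)): [4 0 3 5 2 1]
After op 5 (out_shuffle): [4 5 0 2 3 1]
After op 6 (cut(2)): [0 2 3 1 4 5]
After op 7 (cut(2)): [3 1 4 5 0 2]
After op 8 (out_shuffle): [3 5 1 0 4 2]
Position 2: card 1.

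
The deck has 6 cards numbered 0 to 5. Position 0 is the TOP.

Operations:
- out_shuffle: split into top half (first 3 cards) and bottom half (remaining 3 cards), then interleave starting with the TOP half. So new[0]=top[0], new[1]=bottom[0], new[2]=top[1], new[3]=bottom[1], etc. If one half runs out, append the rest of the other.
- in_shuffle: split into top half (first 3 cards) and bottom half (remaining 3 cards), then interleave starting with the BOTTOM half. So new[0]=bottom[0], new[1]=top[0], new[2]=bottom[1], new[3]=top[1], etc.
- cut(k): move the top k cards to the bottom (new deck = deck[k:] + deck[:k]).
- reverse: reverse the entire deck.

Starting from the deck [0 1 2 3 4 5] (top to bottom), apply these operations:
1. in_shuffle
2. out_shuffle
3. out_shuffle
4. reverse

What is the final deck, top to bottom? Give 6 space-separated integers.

Answer: 2 0 4 1 5 3

Derivation:
After op 1 (in_shuffle): [3 0 4 1 5 2]
After op 2 (out_shuffle): [3 1 0 5 4 2]
After op 3 (out_shuffle): [3 5 1 4 0 2]
After op 4 (reverse): [2 0 4 1 5 3]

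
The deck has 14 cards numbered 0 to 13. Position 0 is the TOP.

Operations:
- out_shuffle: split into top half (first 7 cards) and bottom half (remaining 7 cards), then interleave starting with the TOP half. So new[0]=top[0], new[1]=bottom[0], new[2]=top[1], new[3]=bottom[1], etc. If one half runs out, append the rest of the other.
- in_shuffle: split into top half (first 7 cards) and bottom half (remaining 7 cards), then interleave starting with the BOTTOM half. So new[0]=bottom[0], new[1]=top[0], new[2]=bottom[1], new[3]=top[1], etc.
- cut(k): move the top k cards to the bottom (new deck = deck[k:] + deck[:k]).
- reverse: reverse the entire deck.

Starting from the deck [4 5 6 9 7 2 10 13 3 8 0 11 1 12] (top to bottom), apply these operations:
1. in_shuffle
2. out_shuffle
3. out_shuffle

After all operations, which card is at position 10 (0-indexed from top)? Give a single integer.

Answer: 7

Derivation:
After op 1 (in_shuffle): [13 4 3 5 8 6 0 9 11 7 1 2 12 10]
After op 2 (out_shuffle): [13 9 4 11 3 7 5 1 8 2 6 12 0 10]
After op 3 (out_shuffle): [13 1 9 8 4 2 11 6 3 12 7 0 5 10]
Position 10: card 7.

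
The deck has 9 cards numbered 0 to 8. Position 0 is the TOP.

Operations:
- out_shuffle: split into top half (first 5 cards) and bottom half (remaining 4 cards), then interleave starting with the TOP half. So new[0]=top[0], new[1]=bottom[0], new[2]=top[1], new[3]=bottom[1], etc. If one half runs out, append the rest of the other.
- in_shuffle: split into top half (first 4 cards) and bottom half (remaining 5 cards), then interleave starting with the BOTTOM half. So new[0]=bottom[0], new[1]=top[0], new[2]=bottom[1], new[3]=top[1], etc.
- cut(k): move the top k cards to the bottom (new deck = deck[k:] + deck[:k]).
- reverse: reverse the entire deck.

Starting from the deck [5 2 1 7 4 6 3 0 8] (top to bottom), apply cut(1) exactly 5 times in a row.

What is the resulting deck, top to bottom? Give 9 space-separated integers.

After op 1 (cut(1)): [2 1 7 4 6 3 0 8 5]
After op 2 (cut(1)): [1 7 4 6 3 0 8 5 2]
After op 3 (cut(1)): [7 4 6 3 0 8 5 2 1]
After op 4 (cut(1)): [4 6 3 0 8 5 2 1 7]
After op 5 (cut(1)): [6 3 0 8 5 2 1 7 4]

Answer: 6 3 0 8 5 2 1 7 4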